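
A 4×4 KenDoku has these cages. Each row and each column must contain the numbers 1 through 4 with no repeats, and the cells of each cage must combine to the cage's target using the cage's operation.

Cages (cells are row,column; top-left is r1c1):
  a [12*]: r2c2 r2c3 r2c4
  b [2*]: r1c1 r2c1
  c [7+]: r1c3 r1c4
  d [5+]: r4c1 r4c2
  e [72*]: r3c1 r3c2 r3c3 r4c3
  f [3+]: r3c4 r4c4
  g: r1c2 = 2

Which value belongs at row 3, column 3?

Cage g is given, which forces r1c2 = 2.
Cage e has product 72, leaving r4c3 = 3.
2 is placed in row 1, so r1c1 = 1.
Column 3 now contains 3; hence r1c3 = 4.
The two cells of cage c must have sum 7, leaving r1c4 = 3.
Cage b's pair has product 2, so r2c1 = 2.
Column 3 now contains 4, leaving r2c3 = 1.
Row 2 now contains 1, leaving r2c4 = 4.
Column 3 now contains 4, leaving r3c3 = 2.
Row 3 already has 2, which forces r3c4 = 1.
1 is placed in column 1; hence r4c1 = 4.
4 is placed in row 4, so r4c2 = 1.
Column 4 now contains 1, which forces r4c4 = 2.
Row 2 already has 4, so r2c2 = 3.
Column 1 already has 4, leaving r3c1 = 3.
Cage e has product 72, leaving r3c2 = 4.
Filled in: 1 2 4 3 / 2 3 1 4 / 3 4 2 1 / 4 1 3 2.

2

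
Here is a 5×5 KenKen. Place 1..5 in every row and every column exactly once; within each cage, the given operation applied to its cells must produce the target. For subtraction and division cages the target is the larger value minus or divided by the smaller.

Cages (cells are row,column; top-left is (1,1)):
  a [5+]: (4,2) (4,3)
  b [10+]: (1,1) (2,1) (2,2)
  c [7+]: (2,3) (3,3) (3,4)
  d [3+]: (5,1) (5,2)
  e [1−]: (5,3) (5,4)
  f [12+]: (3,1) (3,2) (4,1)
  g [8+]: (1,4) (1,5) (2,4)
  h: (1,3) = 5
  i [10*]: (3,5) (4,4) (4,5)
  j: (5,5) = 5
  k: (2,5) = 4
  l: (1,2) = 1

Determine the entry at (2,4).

1

Cage l is given, leaving (1,2) = 1.
Cage h is given, which forces (1,3) = 5.
K is a freebie, leaving (2,5) = 4.
Column 2 already has 1, leaving (5,2) = 2.
J is a freebie, leaving (5,5) = 5.
Cage i has product 10, so (4,4) = 5.
Row 5 now contains 2, so (5,1) = 1.
The only place for 4 in row 1 is (1,4).
The two cells of cage e must have difference 1, leaving (5,3) = 4.
4 is placed in column 4; hence (5,4) = 3.
Cage c has sum 7; hence (2,3) = 2.
2 is placed in row 2, leaving (2,4) = 1.
The 3 cells of cage c must have sum 7, which forces (3,3) = 3.
The 3 cells of cage c must have sum 7; hence (3,4) = 2.
Row 3 already has 2, leaving (3,5) = 1.
Column 3 now contains 2, so (4,3) = 1.
1 is placed in column 5, which forces (4,5) = 2.
The 3 cells of cage b must have sum 10, so (1,1) = 2.
Column 5 already has 2; hence (1,5) = 3.
Cage f needs sum 12, so (4,1) = 3.
Cage a's pair has sum 5, which forces (4,2) = 4.
3 is placed in column 1, leaving (2,1) = 5.
The 3 cells of cage b must have sum 10, so (2,2) = 3.
The 3 cells of cage f must have sum 12, leaving (3,1) = 4.
4 is placed in column 2, leaving (3,2) = 5.
Filled in: 2 1 5 4 3 / 5 3 2 1 4 / 4 5 3 2 1 / 3 4 1 5 2 / 1 2 4 3 5.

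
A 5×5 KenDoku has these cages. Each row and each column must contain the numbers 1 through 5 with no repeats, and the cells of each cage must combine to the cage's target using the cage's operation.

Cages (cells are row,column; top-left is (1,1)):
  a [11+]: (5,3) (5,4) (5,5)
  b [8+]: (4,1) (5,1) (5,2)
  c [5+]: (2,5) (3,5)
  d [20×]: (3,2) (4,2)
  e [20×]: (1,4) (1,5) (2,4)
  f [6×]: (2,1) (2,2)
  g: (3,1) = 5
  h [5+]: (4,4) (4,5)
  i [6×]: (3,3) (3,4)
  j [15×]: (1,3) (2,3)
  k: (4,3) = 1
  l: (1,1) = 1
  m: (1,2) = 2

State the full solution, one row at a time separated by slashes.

1 2 3 4 5 / 2 3 5 1 4 / 5 4 2 3 1 / 4 5 1 2 3 / 3 1 4 5 2

Cage l is a single given cell, so (1,1) = 1.
Cage m is a single given cell, which forces (1,2) = 2.
Column 2 already has 2, so (2,2) = 3.
Row 2 already has 3, so (2,3) = 5.
Cage g is given, leaving (3,1) = 5.
Row 3 already has 5; hence (3,2) = 4.
4 is placed in column 2, so (4,2) = 5.
Cage k is a single given cell, which forces (4,3) = 1.
Column 2 now contains 5; hence (5,2) = 1.
5 is placed in column 3, so (1,3) = 3.
Row 2 already has 3, which forces (2,1) = 2.
Cage e has product 20, leaving (2,4) = 1.
Row 2 already has 2; hence (2,5) = 4.
3 is placed in column 3; hence (3,3) = 2.
Row 3 now contains 2, which forces (3,4) = 3.
Row 3 already has 3, which forces (3,5) = 1.
3 is placed in column 4, so (4,4) = 2.
Row 4 already has 2, which forces (4,5) = 3.
Column 3 now contains 2, which forces (5,3) = 4.
Row 5 already has 4, leaving (5,4) = 5.
5 is placed in row 5, which forces (5,5) = 2.
Column 4 already has 5, so (1,4) = 4.
Column 5 already has 4, so (1,5) = 5.
Row 4 now contains 3; hence (4,1) = 4.
Row 5 already has 4, which forces (5,1) = 3.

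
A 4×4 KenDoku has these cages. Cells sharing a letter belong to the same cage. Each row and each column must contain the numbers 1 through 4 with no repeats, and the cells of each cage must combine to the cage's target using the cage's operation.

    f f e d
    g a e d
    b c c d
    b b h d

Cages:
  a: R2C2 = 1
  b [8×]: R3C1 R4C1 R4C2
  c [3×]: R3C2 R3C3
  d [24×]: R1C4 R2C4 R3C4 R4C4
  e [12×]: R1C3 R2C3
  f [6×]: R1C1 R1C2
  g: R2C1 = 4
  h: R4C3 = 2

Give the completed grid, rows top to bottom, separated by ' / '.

3 2 4 1 / 4 1 3 2 / 2 3 1 4 / 1 4 2 3

Cage g is a single given cell; hence R2C1 = 4.
Cage a is a single given cell; hence R2C2 = 1.
Row 2 now contains 4, so R2C3 = 3.
Row 2 now contains 3, which forces R2C4 = 2.
Column 2 now contains 1, so R3C2 = 3.
Column 3 already has 3; hence R3C3 = 1.
Row 3 now contains 1, so R3C4 = 4.
Cage h is given, which forces R4C3 = 2.
The two cells of cage f must have product 6, so R1C1 = 3.
Column 2 now contains 3, leaving R1C2 = 2.
Column 3 already has 3, so R1C3 = 4.
Row 1 now contains 3, so R1C4 = 1.
Row 3 now contains 1; hence R3C1 = 2.
2 is placed in row 4; hence R4C1 = 1.
2 is placed in row 4, leaving R4C2 = 4.
Column 4 now contains 1, so R4C4 = 3.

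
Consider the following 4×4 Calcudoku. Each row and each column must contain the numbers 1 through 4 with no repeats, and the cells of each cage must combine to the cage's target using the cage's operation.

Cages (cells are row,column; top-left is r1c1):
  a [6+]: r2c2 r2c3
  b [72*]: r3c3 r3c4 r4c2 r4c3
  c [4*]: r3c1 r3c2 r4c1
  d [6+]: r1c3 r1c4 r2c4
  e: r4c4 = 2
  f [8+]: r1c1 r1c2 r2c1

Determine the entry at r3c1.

Cage e is a single given cell, leaving r4c4 = 2.
Cage c needs product 4, so r3c1 = 4.
Cage c needs product 4, so r3c2 = 1.
The 4 cells of cage b must have product 72, leaving r3c3 = 2.
Cage b needs product 72, which forces r3c4 = 3.
Row 4 now contains 2; hence r4c1 = 1.
Cage f has sum 8, which forces r1c1 = 2.
Cage f has sum 8, leaving r1c2 = 3.
Column 3 now contains 2, leaving r1c3 = 1.
The 3 cells of cage d must have sum 6, which forces r1c4 = 4.
The 3 cells of cage f must have sum 8, so r2c1 = 3.
Cage a's pair has sum 6; hence r2c2 = 2.
Column 3 now contains 2, leaving r2c3 = 4.
Column 4 now contains 3, which forces r2c4 = 1.
Column 2 already has 3, so r4c2 = 4.
Column 3 now contains 4; hence r4c3 = 3.
The full grid is 2 3 1 4 / 3 2 4 1 / 4 1 2 3 / 1 4 3 2.

4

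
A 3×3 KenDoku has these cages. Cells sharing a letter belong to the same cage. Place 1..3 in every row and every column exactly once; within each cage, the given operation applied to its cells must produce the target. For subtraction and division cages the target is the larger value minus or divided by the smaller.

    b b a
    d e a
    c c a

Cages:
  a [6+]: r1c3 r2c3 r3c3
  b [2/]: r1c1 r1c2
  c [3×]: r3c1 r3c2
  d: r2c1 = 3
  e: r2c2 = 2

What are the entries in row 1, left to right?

D is a freebie, so r2c1 = 3.
Cage e is given, so r2c2 = 2.
Row 2 already has 2; hence r2c3 = 1.
Column 1 now contains 3, so r3c1 = 1.
Row 3 now contains 1; hence r3c2 = 3.
Row 3 now contains 3; hence r3c3 = 2.
1 is placed in column 1, so r1c1 = 2.
Column 2 already has 2, so r1c2 = 1.
2 is placed in column 3, which forces r1c3 = 3.
Filled in: 2 1 3 / 3 2 1 / 1 3 2.

2 1 3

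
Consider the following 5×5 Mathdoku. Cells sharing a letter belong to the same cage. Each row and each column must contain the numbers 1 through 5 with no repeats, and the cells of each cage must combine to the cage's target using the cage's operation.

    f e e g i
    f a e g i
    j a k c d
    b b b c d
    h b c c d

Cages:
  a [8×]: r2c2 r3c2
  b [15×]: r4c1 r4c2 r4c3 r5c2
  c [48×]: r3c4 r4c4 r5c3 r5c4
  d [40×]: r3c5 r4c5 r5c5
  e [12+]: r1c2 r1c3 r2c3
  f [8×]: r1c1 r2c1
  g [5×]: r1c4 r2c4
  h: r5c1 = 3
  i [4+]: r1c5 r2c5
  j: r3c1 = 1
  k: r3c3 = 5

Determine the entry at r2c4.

5

J is a freebie, which forces r3c1 = 1.
Cage k is given, which forces r3c3 = 5.
Cage h is a single given cell, leaving r5c1 = 3.
Cage b needs product 15, so r5c2 = 1.
Row 5 now contains 1, which forces r5c4 = 4.
Cage e has sum 12, so r1c2 = 5.
5 is placed in row 1, which forces r1c4 = 1.
Row 1 now contains 1, which forces r1c5 = 3.
Column 4 already has 1, leaving r2c4 = 5.
Column 5 now contains 3, leaving r2c5 = 1.
3 is placed in column 1, leaving r4c1 = 5.
The 4 cells of cage b must have product 15, so r4c2 = 3.
Cage b has product 15, which forces r4c3 = 1.
Row 4 now contains 3; hence r4c4 = 2.
Row 4 now contains 2; hence r4c5 = 4.
Row 5 now contains 4, which forces r5c3 = 2.
Row 5 already has 2, leaving r5c5 = 5.
Row 1 now contains 3; hence r1c3 = 4.
The 3 cells of cage e must have sum 12, so r2c3 = 3.
2 is placed in column 4, leaving r3c4 = 3.
Column 5 already has 4, which forces r3c5 = 2.
Row 1 already has 4, leaving r1c1 = 2.
Cage f needs two cells with product 8, which forces r2c1 = 4.
The two cells of cage a must have product 8, leaving r2c2 = 2.
2 is placed in row 3, so r3c2 = 4.
The full grid is 2 5 4 1 3 / 4 2 3 5 1 / 1 4 5 3 2 / 5 3 1 2 4 / 3 1 2 4 5.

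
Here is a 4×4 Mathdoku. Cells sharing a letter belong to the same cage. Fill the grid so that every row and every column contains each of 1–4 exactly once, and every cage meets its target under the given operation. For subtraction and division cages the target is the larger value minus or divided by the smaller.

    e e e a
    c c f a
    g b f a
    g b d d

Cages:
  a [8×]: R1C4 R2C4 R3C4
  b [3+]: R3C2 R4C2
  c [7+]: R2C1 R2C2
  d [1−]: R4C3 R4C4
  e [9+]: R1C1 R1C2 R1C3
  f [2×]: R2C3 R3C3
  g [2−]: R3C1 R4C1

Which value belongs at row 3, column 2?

1

Row 1 needs a 1, and only R1C4 is open for it.
Row 2 needs a 1, and only R2C3 is open for it.
1 is placed in column 3, which forces R3C3 = 2.
2 is placed in row 3, so R3C4 = 4.
Column 4 already has 4, which forces R2C4 = 2.
2 is placed in row 3, so R3C2 = 1.
The two cells of cage b must have sum 3, so R4C2 = 2.
Column 4 now contains 2, so R4C4 = 3.
Cage e has sum 9, which forces R1C1 = 2.
1 is placed in row 3, leaving R3C1 = 3.
Row 4 already has 3; hence R4C1 = 1.
Row 4 already has 3, so R4C3 = 4.
Cage e needs sum 9, which forces R1C2 = 4.
Column 3 now contains 4; hence R1C3 = 3.
Column 1 now contains 3, which forces R2C1 = 4.
Cage c needs two cells with sum 7, which forces R2C2 = 3.
Completed grid: 2 4 3 1 / 4 3 1 2 / 3 1 2 4 / 1 2 4 3.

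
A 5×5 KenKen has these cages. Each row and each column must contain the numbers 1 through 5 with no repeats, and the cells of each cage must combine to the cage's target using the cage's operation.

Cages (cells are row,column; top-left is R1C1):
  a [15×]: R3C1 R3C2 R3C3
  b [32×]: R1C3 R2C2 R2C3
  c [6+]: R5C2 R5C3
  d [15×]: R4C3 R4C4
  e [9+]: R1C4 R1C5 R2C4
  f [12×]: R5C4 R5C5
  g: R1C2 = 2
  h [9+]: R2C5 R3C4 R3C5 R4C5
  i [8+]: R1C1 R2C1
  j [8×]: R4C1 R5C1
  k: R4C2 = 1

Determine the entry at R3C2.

3

Cage g is given, leaving R1C2 = 2.
Cage b needs product 32, which forces R1C3 = 4.
Cage b has product 32, leaving R2C2 = 4.
Cage b needs product 32, leaving R2C3 = 2.
K is a freebie, leaving R4C2 = 1.
1 is placed in column 2, which forces R5C2 = 5.
5 is placed in row 5, so R5C3 = 1.
Cage a has product 15, which forces R3C1 = 1.
Column 2 already has 5, so R3C2 = 3.
Cage a has product 15, leaving R3C3 = 5.
3 is placed in row 3, so R3C4 = 2.
2 is placed in row 3, so R3C5 = 4.
5 is placed in column 3, which forces R4C3 = 3.
Row 4 already has 3, which forces R4C4 = 5.
Row 4 already has 5, which forces R4C5 = 2.
Column 5 already has 4; hence R5C5 = 3.
The 3 cells of cage e must have sum 9, which forces R1C5 = 5.
Column 5 already has 3; hence R2C5 = 1.
Row 4 already has 2; hence R4C1 = 4.
Cage j's pair has product 8; hence R5C1 = 2.
Row 5 already has 3, leaving R5C4 = 4.
Row 1 already has 5, so R1C1 = 3.
Cage e has sum 9; hence R1C4 = 1.
Cage i's pair has sum 8, leaving R2C1 = 5.
1 is placed in row 2, so R2C4 = 3.
Filled in: 3 2 4 1 5 / 5 4 2 3 1 / 1 3 5 2 4 / 4 1 3 5 2 / 2 5 1 4 3.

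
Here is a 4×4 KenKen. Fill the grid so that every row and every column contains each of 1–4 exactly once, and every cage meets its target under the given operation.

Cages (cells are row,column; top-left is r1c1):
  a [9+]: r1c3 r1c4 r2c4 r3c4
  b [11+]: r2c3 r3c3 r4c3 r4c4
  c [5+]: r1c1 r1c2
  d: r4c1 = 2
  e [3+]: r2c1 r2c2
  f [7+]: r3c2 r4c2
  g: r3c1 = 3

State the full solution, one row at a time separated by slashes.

4 1 3 2 / 1 2 4 3 / 3 4 2 1 / 2 3 1 4

Cage g is given, which forces r3c1 = 3.
Row 3 already has 3, so r3c2 = 4.
D is a freebie; hence r4c1 = 2.
Column 2 now contains 4; hence r4c2 = 3.
3 is placed in row 4; hence r4c4 = 4.
Cage c's pair has sum 5; hence r1c1 = 4.
Cage c needs two cells with sum 5; hence r1c2 = 1.
Cage a has sum 9, leaving r1c3 = 3.
Row 1 now contains 1, leaving r1c4 = 2.
Column 1 now contains 2; hence r2c1 = 1.
The two cells of cage e must have sum 3; hence r2c2 = 2.
The 4 cells of cage b must have sum 11, so r2c3 = 4.
The 4 cells of cage a must have sum 9, which forces r2c4 = 3.
Cage b needs sum 11, which forces r3c3 = 2.
2 is placed in column 4, leaving r3c4 = 1.
Row 4 now contains 4, which forces r4c3 = 1.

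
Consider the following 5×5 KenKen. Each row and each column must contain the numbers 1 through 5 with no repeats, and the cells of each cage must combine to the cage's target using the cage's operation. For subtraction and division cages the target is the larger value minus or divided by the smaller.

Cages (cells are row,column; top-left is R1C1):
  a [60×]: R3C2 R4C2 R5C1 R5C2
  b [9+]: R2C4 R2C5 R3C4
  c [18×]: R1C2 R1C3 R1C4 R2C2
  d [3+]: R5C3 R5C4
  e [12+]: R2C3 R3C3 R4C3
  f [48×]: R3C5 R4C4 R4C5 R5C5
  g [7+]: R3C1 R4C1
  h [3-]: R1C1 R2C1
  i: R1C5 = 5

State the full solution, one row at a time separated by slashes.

4 2 1 3 5 / 1 3 4 5 2 / 5 4 3 2 1 / 2 1 5 4 3 / 3 5 2 1 4

I is a freebie, which forces R1C5 = 5.
Cage c has product 18, leaving R2C2 = 3.
Cage a has product 60, so R5C1 = 3.
Row 1 needs a 4, and only R1C1 is open for it.
Cage h's pair has difference 3, which forces R2C1 = 1.
The only place for 5 in row 5 is R5C2.
Row 5 needs a 4, and only R5C5 is open for it.
Column 5 now contains 4; hence R2C5 = 2.
The 4 cells of cage f must have product 48, leaving R4C4 = 4.
Column 4 already has 4; hence R2C4 = 5.
The 4 cells of cage a must have product 60, which forces R3C2 = 4.
Cage b needs sum 9, leaving R3C4 = 2.
Row 4 already has 4, leaving R4C2 = 1.
1 is placed in row 4, leaving R4C5 = 3.
2 is placed in column 4, leaving R5C4 = 1.
Column 2 already has 1; hence R1C2 = 2.
Cage c needs product 18, which forces R1C3 = 1.
Column 4 now contains 1, leaving R1C4 = 3.
5 is placed in row 2, so R2C3 = 4.
2 is placed in row 3, leaving R3C1 = 5.
Cage e has sum 12, which forces R3C3 = 3.
Column 5 now contains 3, so R3C5 = 1.
Cage g needs two cells with sum 7, leaving R4C1 = 2.
Row 4 already has 3, which forces R4C3 = 5.
1 is placed in row 5, so R5C3 = 2.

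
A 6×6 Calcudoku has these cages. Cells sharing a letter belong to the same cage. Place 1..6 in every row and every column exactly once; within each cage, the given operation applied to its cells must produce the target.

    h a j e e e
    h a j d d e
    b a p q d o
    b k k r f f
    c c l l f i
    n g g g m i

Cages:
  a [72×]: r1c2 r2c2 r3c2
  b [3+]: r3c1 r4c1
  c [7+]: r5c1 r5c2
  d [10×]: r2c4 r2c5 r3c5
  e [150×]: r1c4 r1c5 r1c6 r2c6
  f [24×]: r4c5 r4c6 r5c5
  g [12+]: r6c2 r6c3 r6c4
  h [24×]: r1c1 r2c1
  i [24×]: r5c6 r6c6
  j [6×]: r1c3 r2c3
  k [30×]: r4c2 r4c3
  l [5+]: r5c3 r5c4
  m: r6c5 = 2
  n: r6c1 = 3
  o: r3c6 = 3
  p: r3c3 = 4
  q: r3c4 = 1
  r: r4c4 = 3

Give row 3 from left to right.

2 6 4 1 5 3

Cage e has product 150; hence r2c6 = 5.
Cage p is given, which forces r3c3 = 4.
Q is a freebie, which forces r3c4 = 1.
Cage o is a single given cell, which forces r3c6 = 3.
Cage r is given, which forces r4c4 = 3.
N is a freebie, so r6c1 = 3.
Cage m is a single given cell, so r6c5 = 2.
Column 4 already has 1, which forces r2c4 = 2.
Column 5 now contains 2, leaving r2c5 = 1.
Row 3 already has 1, so r3c1 = 2.
Row 3 now contains 3, which forces r3c2 = 6.
Column 5 now contains 2; hence r3c5 = 5.
Cage b's pair has sum 3, so r4c1 = 1.
Column 2 already has 6; hence r4c2 = 5.
Row 4 already has 5; hence r4c3 = 6.
6 is placed in row 4, which forces r4c5 = 4.
4 is placed in row 4, so r4c6 = 2.
Column 4 already has 2; hence r5c4 = 4.
4 is placed in row 5, which forces r5c6 = 6.
Column 2 already has 5, which forces r6c2 = 1.
1 is placed in row 6, leaving r6c3 = 5.
5 is placed in row 6, leaving r6c4 = 6.
Column 6 now contains 6, so r6c6 = 4.
Cage j needs two cells with product 6; hence r1c3 = 2.
Column 4 now contains 6; hence r1c4 = 5.
Cage e has product 150, which forces r1c5 = 6.
Column 6 now contains 6, so r1c6 = 1.
Column 3 already has 6, which forces r2c3 = 3.
Row 5 now contains 6, leaving r5c1 = 5.
Cage c's pair has sum 7; hence r5c2 = 2.
The two cells of cage l must have sum 5, so r5c3 = 1.
Row 5 now contains 6, leaving r5c5 = 3.
6 is placed in row 1, so r1c1 = 4.
Cage a needs product 72, leaving r1c2 = 3.
Cage h needs two cells with product 24, which forces r2c1 = 6.
Row 2 already has 3, which forces r2c2 = 4.
The full grid is 4 3 2 5 6 1 / 6 4 3 2 1 5 / 2 6 4 1 5 3 / 1 5 6 3 4 2 / 5 2 1 4 3 6 / 3 1 5 6 2 4.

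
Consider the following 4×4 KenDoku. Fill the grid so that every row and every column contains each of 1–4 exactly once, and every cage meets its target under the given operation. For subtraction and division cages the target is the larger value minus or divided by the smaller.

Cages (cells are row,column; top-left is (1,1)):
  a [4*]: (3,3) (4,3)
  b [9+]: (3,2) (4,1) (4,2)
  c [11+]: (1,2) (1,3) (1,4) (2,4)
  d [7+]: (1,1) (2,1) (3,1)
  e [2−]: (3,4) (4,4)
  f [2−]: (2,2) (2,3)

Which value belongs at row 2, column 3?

3

The only place for 3 in column 1 is (4,1).
Row 3 needs a 3, and only (3,4) is open for it.
The two cells of cage e must have difference 2, so (4,4) = 1.
Cage a's pair has product 4, which forces (3,3) = 1.
Row 4 already has 1; hence (4,3) = 4.
The 4 cells of cage c must have sum 11; hence (1,4) = 4.
The 4 cells of cage c must have sum 11; hence (2,4) = 2.
Cage b needs sum 9; hence (3,2) = 4.
4 is placed in row 4; hence (4,2) = 2.
The 3 cells of cage d must have sum 7; hence (1,1) = 1.
Column 2 now contains 2, leaving (1,2) = 3.
The 4 cells of cage c must have sum 11, so (1,3) = 2.
Cage d needs sum 7, leaving (2,1) = 4.
Column 2 now contains 4, which forces (2,2) = 1.
Row 2 already has 2, which forces (2,3) = 3.
4 is placed in row 3, so (3,1) = 2.
Filled in: 1 3 2 4 / 4 1 3 2 / 2 4 1 3 / 3 2 4 1.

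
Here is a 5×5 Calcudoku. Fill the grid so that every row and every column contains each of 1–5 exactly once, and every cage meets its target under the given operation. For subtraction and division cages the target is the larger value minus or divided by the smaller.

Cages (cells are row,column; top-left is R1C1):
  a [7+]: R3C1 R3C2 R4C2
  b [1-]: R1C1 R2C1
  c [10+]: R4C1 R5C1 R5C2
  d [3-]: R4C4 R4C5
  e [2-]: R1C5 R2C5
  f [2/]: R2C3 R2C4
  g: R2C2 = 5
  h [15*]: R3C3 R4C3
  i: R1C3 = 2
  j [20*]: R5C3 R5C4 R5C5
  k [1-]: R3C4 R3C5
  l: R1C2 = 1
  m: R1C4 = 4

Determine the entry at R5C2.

3

L is a freebie, which forces R1C2 = 1.
I is a freebie; hence R1C3 = 2.
M is a freebie, so R1C4 = 4.
Cage g is given, leaving R2C2 = 5.
Cage f needs two cells with quotient 2, so R2C4 = 2.
Row 2 already has 2; hence R2C1 = 4.
Row 2 already has 4, which forces R2C3 = 1.
1 is placed in row 2, leaving R2C5 = 3.
Column 5 now contains 3; hence R1C5 = 5.
5 is placed in row 1, so R1C1 = 3.
Row 4 needs a 3, and only R4C3 is open for it.
3 is placed in column 3, which forces R3C3 = 5.
Column 3 already has 5, which forces R5C3 = 4.
4 is placed in row 5, leaving R5C5 = 1.
4 is placed in row 5, which forces R5C2 = 3.
1 is placed in row 5, leaving R5C4 = 5.
The 3 cells of cage a must have sum 7, which forces R3C1 = 1.
Row 3 now contains 1, leaving R3C4 = 3.
Cage c has sum 10, leaving R4C1 = 5.
Column 4 already has 5; hence R4C4 = 1.
Cage d's pair has difference 3; hence R4C5 = 4.
Row 5 already has 5, leaving R5C1 = 2.
Cage a has sum 7, so R3C2 = 4.
4 is placed in column 5, leaving R3C5 = 2.
Row 4 already has 4; hence R4C2 = 2.
The full grid is 3 1 2 4 5 / 4 5 1 2 3 / 1 4 5 3 2 / 5 2 3 1 4 / 2 3 4 5 1.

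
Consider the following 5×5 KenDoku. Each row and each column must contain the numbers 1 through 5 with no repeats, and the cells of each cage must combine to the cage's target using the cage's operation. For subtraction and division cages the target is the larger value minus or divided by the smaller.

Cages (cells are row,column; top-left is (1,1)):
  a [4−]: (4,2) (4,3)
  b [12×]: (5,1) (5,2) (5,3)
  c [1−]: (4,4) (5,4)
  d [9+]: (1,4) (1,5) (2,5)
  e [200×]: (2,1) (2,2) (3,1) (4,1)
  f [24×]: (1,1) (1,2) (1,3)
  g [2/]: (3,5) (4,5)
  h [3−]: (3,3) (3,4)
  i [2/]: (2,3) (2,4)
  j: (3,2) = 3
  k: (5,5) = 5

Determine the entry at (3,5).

The 4 cells of cage e must have product 200, so (2,2) = 5.
J is a freebie; hence (3,2) = 3.
Column 2 already has 5; hence (4,2) = 1.
1 is placed in row 4, so (4,3) = 5.
1 is placed in column 2, which forces (5,2) = 4.
K is a freebie; hence (5,5) = 5.
Column 2 already has 4, leaving (1,2) = 2.
Cage e needs product 200; hence (3,1) = 5.
The only place for 1 in row 1 is (1,5).
In row 1, 5 can only go at (1,4), so (1,4) = 5.
The 3 cells of cage d must have sum 9, leaving (2,5) = 3.
In row 3, 2 can only go at (3,5), so (3,5) = 2.
Column 5 already has 2, which forces (4,5) = 4.
Cage e has product 200; hence (2,1) = 4.
Row 4 now contains 4; hence (4,1) = 2.
Row 4 now contains 2, so (4,4) = 3.
4 is placed in column 1; hence (1,1) = 3.
Cage f has product 24, which forces (1,3) = 4.
Column 3 already has 4; hence (3,3) = 1.
Row 3 now contains 1; hence (3,4) = 4.
Column 1 already has 3, which forces (5,1) = 1.
Column 3 already has 1; hence (5,3) = 3.
Cage c's pair has difference 1, leaving (5,4) = 2.
Column 3 already has 1, which forces (2,3) = 2.
Column 4 already has 2, so (2,4) = 1.
Filled in: 3 2 4 5 1 / 4 5 2 1 3 / 5 3 1 4 2 / 2 1 5 3 4 / 1 4 3 2 5.

2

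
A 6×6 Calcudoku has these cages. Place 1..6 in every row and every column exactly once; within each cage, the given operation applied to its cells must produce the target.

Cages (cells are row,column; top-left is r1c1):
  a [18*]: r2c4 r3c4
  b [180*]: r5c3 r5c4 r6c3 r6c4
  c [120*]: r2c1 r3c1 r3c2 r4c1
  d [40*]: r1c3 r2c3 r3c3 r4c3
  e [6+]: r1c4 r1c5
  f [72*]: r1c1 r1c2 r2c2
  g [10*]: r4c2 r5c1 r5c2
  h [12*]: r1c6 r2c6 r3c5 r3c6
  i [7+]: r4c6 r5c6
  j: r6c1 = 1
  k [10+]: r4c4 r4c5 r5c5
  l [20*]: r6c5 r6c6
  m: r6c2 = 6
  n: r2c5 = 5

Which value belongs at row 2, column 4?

6

N is a freebie, so r2c5 = 5.
J is a freebie; hence r6c1 = 1.
M is a freebie, which forces r6c2 = 6.
5 is placed in column 5, which forces r6c5 = 4.
Row 6 already has 4, so r6c6 = 5.
Cage f needs product 72, so r1c1 = 6.
In row 5, 4 can only go at r5c6, so r5c6 = 4.
Cage i needs two cells with sum 7, so r4c6 = 3.
Cage h has product 12, so r3c5 = 1.
The two cells of cage e must have sum 6; hence r1c4 = 4.
Column 5 already has 1, which forces r1c5 = 2.
2 is placed in row 1, which forces r1c6 = 1.
Column 5 already has 2, so r4c5 = 6.
Column 5 already has 2, so r5c5 = 3.
4 is placed in row 1, which forces r1c2 = 3.
Row 1 already has 1; hence r1c3 = 5.
The 3 cells of cage f must have product 72, which forces r2c2 = 4.
Cage k has sum 10, which forces r4c4 = 1.
Column 3 already has 5; hence r5c3 = 6.
6 is placed in row 5, so r5c4 = 5.
The 4 cells of cage d must have product 40, so r2c3 = 1.
Cage g has product 10, so r4c2 = 5.
5 is placed in row 5, so r5c1 = 2.
Cage g has product 10, so r5c2 = 1.
Column 1 now contains 2, which forces r2c1 = 3.
Row 2 now contains 3; hence r2c4 = 6.
Row 2 already has 6; hence r2c6 = 2.
Cage c has product 120, which forces r3c1 = 5.
Column 2 now contains 5; hence r3c2 = 2.
Row 3 already has 2, which forces r3c3 = 4.
Column 4 already has 6, so r3c4 = 3.
Column 6 already has 2, which forces r3c6 = 6.
Column 1 now contains 2; hence r4c1 = 4.
Column 3 already has 4, so r4c3 = 2.
Column 3 now contains 2, which forces r6c3 = 3.
Column 4 now contains 3, so r6c4 = 2.
The full grid is 6 3 5 4 2 1 / 3 4 1 6 5 2 / 5 2 4 3 1 6 / 4 5 2 1 6 3 / 2 1 6 5 3 4 / 1 6 3 2 4 5.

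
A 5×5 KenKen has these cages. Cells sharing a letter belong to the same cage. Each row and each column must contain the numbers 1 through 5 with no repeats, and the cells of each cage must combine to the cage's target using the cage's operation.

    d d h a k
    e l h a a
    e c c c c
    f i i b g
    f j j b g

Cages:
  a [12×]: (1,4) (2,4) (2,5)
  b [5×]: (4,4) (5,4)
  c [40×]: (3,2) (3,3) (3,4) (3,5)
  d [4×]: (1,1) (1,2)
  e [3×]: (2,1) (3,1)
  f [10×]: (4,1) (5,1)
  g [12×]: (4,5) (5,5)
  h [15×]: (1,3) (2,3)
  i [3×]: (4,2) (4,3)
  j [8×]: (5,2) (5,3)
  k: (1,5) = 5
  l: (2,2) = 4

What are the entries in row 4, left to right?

K is a freebie, so (1,5) = 5.
Cage l is a single given cell; hence (2,2) = 4.
Column 2 already has 4, leaving (5,2) = 2.
Row 5 already has 2, so (5,3) = 4.
4 is placed in row 5, which forces (5,5) = 3.
Cage d's pair has product 4, leaving (1,1) = 4.
Column 2 already has 4, so (1,2) = 1.
5 is placed in row 1; hence (1,3) = 3.
Row 1 already has 4, so (1,4) = 2.
Cage h's pair has product 15; hence (2,3) = 5.
The 3 cells of cage a must have product 12, which forces (2,4) = 3.
1 is placed in column 2, which forces (3,2) = 5.
Cage f needs two cells with product 10, so (4,1) = 2.
1 is placed in column 2, so (4,2) = 3.
Column 3 already has 3; hence (4,3) = 1.
Row 4 already has 1, leaving (4,4) = 5.
3 is placed in column 5, so (4,5) = 4.
Row 5 already has 2, leaving (5,1) = 5.
Column 4 now contains 5, so (5,4) = 1.
Row 2 now contains 3, which forces (2,1) = 1.
The 3 cells of cage a must have product 12, which forces (2,5) = 2.
Cage e's pair has product 3; hence (3,1) = 3.
1 is placed in column 3, so (3,3) = 2.
1 is placed in column 4; hence (3,4) = 4.
Cage c needs product 40, leaving (3,5) = 1.
Completed grid: 4 1 3 2 5 / 1 4 5 3 2 / 3 5 2 4 1 / 2 3 1 5 4 / 5 2 4 1 3.

2 3 1 5 4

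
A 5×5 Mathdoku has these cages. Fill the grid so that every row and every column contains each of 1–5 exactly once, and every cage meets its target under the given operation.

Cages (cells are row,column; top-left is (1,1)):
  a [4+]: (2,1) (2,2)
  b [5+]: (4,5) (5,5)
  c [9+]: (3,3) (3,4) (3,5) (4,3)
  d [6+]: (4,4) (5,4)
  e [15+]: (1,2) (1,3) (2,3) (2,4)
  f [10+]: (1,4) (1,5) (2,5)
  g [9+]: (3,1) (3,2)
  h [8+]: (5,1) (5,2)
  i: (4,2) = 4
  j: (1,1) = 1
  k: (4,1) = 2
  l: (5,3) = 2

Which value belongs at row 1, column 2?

Cage j is a single given cell, which forces (1,1) = 1.
Column 1 already has 1, leaving (2,1) = 3.
Row 2 now contains 3, which forces (2,2) = 1.
Cage k is a single given cell, so (4,1) = 2.
Cage i is a single given cell, so (4,2) = 4.
Column 1 already has 3, leaving (5,1) = 5.
5 is placed in row 5, which forces (5,2) = 3.
L is a freebie, leaving (5,3) = 2.
Cage e needs sum 15, which forces (2,3) = 5.
Column 1 now contains 5, which forces (3,1) = 4.
Column 2 already has 4, which forces (3,2) = 5.
Cage d's pair has sum 6, so (4,4) = 5.
Cage b's pair has sum 5, so (4,5) = 1.
Cage d's pair has sum 6; hence (5,4) = 1.
The two cells of cage b must have sum 5, leaving (5,5) = 4.
Column 2 now contains 5, so (1,2) = 2.
Cage e needs sum 15, which forces (1,3) = 4.
Cage f needs sum 10, so (1,4) = 3.
Cage f has sum 10, which forces (1,5) = 5.
The 4 cells of cage e must have sum 15; hence (2,4) = 4.
Column 5 already has 4, so (2,5) = 2.
Cage c has sum 9, which forces (3,3) = 1.
Column 4 now contains 3, which forces (3,4) = 2.
Column 5 already has 2, so (3,5) = 3.
Row 4 now contains 1, leaving (4,3) = 3.
Completed grid: 1 2 4 3 5 / 3 1 5 4 2 / 4 5 1 2 3 / 2 4 3 5 1 / 5 3 2 1 4.

2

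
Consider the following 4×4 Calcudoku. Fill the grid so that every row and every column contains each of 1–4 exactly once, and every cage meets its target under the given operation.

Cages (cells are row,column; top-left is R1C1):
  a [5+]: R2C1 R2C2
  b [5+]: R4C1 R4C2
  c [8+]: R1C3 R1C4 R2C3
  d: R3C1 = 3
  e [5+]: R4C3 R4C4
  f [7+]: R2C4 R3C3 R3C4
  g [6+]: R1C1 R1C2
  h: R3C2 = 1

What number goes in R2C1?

2

Cage d is given, so R3C1 = 3.
Cage h is given, so R3C2 = 1.
The 3 cells of cage f must have sum 7; hence R2C4 = 1.
Row 2 now contains 1; hence R2C1 = 2.
Cage a's pair has sum 5; hence R2C2 = 3.
Row 2 now contains 3, so R2C3 = 4.
Column 3 now contains 4, so R3C3 = 2.
2 is placed in row 3, which forces R3C4 = 4.
Column 1 already has 2; hence R4C1 = 1.
3 is placed in column 2, so R4C2 = 4.
Row 4 now contains 1, leaving R4C3 = 3.
Row 4 now contains 3; hence R4C4 = 2.
Column 1 already has 2; hence R1C1 = 4.
4 is placed in column 2, which forces R1C2 = 2.
Column 3 already has 2, leaving R1C3 = 1.
Column 4 already has 2, so R1C4 = 3.
Completed grid: 4 2 1 3 / 2 3 4 1 / 3 1 2 4 / 1 4 3 2.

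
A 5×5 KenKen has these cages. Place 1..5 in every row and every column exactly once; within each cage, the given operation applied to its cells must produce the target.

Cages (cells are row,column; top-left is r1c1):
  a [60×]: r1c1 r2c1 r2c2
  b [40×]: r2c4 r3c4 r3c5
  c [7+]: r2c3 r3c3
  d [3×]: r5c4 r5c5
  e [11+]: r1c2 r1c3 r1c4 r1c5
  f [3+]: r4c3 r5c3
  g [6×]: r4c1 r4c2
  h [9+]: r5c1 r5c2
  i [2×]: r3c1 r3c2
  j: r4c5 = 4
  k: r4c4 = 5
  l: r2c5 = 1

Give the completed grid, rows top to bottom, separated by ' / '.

4 1 5 3 2 / 3 5 4 2 1 / 1 2 3 4 5 / 2 3 1 5 4 / 5 4 2 1 3

L is a freebie, which forces r2c5 = 1.
Cage k is given, which forces r4c4 = 5.
Cage j is a single given cell, which forces r4c5 = 4.
1 is placed in column 5, so r5c5 = 3.
Cage b has product 40; hence r3c5 = 5.
Row 5 now contains 3, leaving r5c4 = 1.
Cage e has sum 11, leaving r1c4 = 3.
5 is placed in column 5; hence r1c5 = 2.
Cage f needs two cells with sum 3, leaving r4c3 = 1.
Row 5 already has 1, which forces r5c3 = 2.
Cage e needs sum 11, which forces r1c2 = 1.
Column 3 already has 1, leaving r1c3 = 5.
Column 2 already has 1, leaving r3c2 = 2.
Row 3 now contains 2; hence r3c4 = 4.
Column 2 now contains 2, which forces r4c2 = 3.
Row 1 now contains 5, so r1c1 = 4.
Cage a has product 60, leaving r2c1 = 3.
Cage a needs product 60; hence r2c2 = 5.
Cage c's pair has sum 7, leaving r2c3 = 4.
Column 4 now contains 4, leaving r2c4 = 2.
Row 3 now contains 2, which forces r3c1 = 1.
Row 3 now contains 4; hence r3c3 = 3.
Row 4 already has 3, which forces r4c1 = 2.
Column 1 now contains 4; hence r5c1 = 5.
5 is placed in column 2; hence r5c2 = 4.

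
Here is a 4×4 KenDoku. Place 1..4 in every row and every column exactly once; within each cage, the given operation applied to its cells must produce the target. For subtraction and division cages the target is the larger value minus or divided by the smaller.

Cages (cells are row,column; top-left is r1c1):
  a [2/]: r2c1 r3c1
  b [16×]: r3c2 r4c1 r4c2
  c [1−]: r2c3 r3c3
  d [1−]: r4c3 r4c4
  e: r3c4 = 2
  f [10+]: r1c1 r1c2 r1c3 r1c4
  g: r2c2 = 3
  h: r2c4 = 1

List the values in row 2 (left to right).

G is a freebie, which forces r2c2 = 3.
H is a freebie, which forces r2c4 = 1.
Cage e is given, leaving r3c4 = 2.
Cage a needs two cells with quotient 2, which forces r2c1 = 2.
Row 2 already has 2, which forces r2c3 = 4.
Row 3 now contains 2, which forces r3c2 = 4.
The 3 cells of cage b must have product 16, which forces r4c1 = 4.
The 3 cells of cage b must have product 16; hence r4c2 = 1.
Row 4 now contains 4; hence r4c4 = 3.
1 is placed in column 2; hence r1c2 = 2.
3 is placed in column 4; hence r1c4 = 4.
Row 3 now contains 4; hence r3c1 = 1.
Cage c needs two cells with difference 1, which forces r3c3 = 3.
Row 4 already has 3, leaving r4c3 = 2.
Column 1 now contains 1, which forces r1c1 = 3.
Column 3 already has 3, so r1c3 = 1.
Filled in: 3 2 1 4 / 2 3 4 1 / 1 4 3 2 / 4 1 2 3.

2 3 4 1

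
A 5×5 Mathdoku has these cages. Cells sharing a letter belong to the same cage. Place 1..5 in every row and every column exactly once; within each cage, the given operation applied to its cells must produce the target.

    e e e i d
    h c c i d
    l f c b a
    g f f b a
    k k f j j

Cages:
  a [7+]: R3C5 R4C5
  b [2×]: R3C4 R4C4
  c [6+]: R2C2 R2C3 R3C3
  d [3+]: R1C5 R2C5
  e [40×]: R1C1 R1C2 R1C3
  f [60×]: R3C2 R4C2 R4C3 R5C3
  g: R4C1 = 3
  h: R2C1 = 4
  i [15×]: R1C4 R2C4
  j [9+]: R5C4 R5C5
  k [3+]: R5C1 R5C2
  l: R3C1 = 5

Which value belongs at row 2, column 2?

3

H is a freebie, which forces R2C1 = 4.
Cage l is a single given cell, which forces R3C1 = 5.
Cage g is given, so R4C1 = 3.
Column 1 now contains 5; hence R1C1 = 2.
Row 1 now contains 2, which forces R1C5 = 1.
1 is placed in column 5, leaving R2C5 = 2.
Column 5 already has 2, leaving R3C5 = 3.
2 is placed in column 1, leaving R5C1 = 1.
Row 5 now contains 1, so R5C2 = 2.
Cage c has sum 6, leaving R3C3 = 2.
2 is placed in row 3, leaving R3C4 = 1.
1 is placed in column 4, so R4C4 = 2.
Cage a's pair has sum 7, which forces R4C5 = 4.
Cage f needs product 60, leaving R5C3 = 3.
Column 5 now contains 4, which forces R5C5 = 5.
Cage c needs sum 6, which forces R2C2 = 3.
Column 3 already has 3, so R2C3 = 1.
Row 2 already has 3, which forces R2C4 = 5.
Row 3 already has 1, so R3C2 = 4.
Column 3 now contains 1; hence R4C3 = 5.
Row 5 now contains 5, so R5C4 = 4.
Column 2 already has 4, so R1C2 = 5.
Column 3 now contains 5, leaving R1C3 = 4.
Column 4 now contains 5, so R1C4 = 3.
Row 4 already has 5, so R4C2 = 1.
Filled in: 2 5 4 3 1 / 4 3 1 5 2 / 5 4 2 1 3 / 3 1 5 2 4 / 1 2 3 4 5.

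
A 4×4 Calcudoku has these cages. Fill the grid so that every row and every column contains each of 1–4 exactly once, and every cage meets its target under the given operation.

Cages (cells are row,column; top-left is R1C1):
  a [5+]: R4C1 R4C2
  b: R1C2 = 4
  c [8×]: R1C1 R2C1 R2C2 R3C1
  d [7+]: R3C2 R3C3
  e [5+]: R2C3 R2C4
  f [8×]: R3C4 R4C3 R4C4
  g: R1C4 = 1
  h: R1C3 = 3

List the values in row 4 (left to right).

Cage b is given, leaving R1C2 = 4.
Cage h is given, leaving R1C3 = 3.
Cage g is a single given cell, leaving R1C4 = 1.
Cage c has product 8, so R2C2 = 1.
Column 2 now contains 4, which forces R3C2 = 3.
Column 3 now contains 3, so R3C3 = 4.
Row 3 already has 4, which forces R3C4 = 2.
Column 2 already has 3, leaving R4C2 = 2.
Row 4 already has 2, which forces R4C3 = 1.
2 is placed in column 4, so R4C4 = 4.
Row 1 already has 1; hence R1C1 = 2.
Cage c needs product 8, so R2C1 = 4.
Column 3 now contains 4, leaving R2C3 = 2.
4 is placed in column 4, leaving R2C4 = 3.
Row 3 already has 2, so R3C1 = 1.
Row 4 already has 4, so R4C1 = 3.
Completed grid: 2 4 3 1 / 4 1 2 3 / 1 3 4 2 / 3 2 1 4.

3 2 1 4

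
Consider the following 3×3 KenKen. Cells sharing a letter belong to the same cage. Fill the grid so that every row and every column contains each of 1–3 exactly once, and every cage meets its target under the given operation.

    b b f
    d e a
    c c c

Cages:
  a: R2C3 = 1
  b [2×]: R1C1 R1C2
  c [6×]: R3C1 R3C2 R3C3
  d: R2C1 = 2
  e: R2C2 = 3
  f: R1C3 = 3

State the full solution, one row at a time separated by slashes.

Cage f is given; hence R1C3 = 3.
Cage d is a single given cell; hence R2C1 = 2.
Cage e is a single given cell, so R2C2 = 3.
A is a freebie, leaving R2C3 = 1.
Column 3 now contains 1, so R3C3 = 2.
Column 1 already has 2, which forces R1C1 = 1.
The two cells of cage b must have product 2, leaving R1C2 = 2.
Cage c needs product 6, leaving R3C1 = 3.
2 is placed in row 3, so R3C2 = 1.

1 2 3 / 2 3 1 / 3 1 2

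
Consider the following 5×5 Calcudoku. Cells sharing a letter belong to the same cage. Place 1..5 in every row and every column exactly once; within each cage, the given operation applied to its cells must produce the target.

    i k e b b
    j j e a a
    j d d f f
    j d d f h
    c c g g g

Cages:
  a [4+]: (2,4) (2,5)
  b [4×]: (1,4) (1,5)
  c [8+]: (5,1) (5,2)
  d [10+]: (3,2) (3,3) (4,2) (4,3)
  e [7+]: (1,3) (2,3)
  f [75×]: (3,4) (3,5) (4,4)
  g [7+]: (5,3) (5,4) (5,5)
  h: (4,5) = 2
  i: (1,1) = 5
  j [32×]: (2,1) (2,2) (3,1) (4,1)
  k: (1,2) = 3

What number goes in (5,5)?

I is a freebie, so (1,1) = 5.
K is a freebie, so (1,2) = 3.
The 4 cells of cage j must have product 32, which forces (2,2) = 4.
Cage f has product 75, so (3,4) = 3.
Cage f has product 75, so (3,5) = 5.
Cage f has product 75, which forces (4,4) = 5.
Cage h is a single given cell, leaving (4,5) = 2.
Column 1 now contains 5, which forces (5,1) = 3.
Column 2 already has 3, leaving (5,2) = 5.
Column 4 already has 3, which forces (2,4) = 1.
Cage a needs two cells with sum 4; hence (2,5) = 3.
The 4 cells of cage d must have sum 10, which forces (3,2) = 2.
The 4 cells of cage d must have sum 10; hence (3,3) = 4.
Row 4 now contains 2, which forces (4,2) = 1.
Cage d needs sum 10, which forces (4,3) = 3.
Column 3 now contains 4; hence (1,3) = 2.
Column 4 now contains 1, so (1,4) = 4.
The two cells of cage b must have product 4, so (1,5) = 1.
Row 2 already has 1, which forces (2,1) = 2.
3 is placed in row 2, so (2,3) = 5.
Row 3 already has 4, so (3,1) = 1.
Row 4 now contains 1, which forces (4,1) = 4.
2 is placed in column 3; hence (5,3) = 1.
Column 4 already has 4, leaving (5,4) = 2.
1 is placed in column 5, which forces (5,5) = 4.
Completed grid: 5 3 2 4 1 / 2 4 5 1 3 / 1 2 4 3 5 / 4 1 3 5 2 / 3 5 1 2 4.

4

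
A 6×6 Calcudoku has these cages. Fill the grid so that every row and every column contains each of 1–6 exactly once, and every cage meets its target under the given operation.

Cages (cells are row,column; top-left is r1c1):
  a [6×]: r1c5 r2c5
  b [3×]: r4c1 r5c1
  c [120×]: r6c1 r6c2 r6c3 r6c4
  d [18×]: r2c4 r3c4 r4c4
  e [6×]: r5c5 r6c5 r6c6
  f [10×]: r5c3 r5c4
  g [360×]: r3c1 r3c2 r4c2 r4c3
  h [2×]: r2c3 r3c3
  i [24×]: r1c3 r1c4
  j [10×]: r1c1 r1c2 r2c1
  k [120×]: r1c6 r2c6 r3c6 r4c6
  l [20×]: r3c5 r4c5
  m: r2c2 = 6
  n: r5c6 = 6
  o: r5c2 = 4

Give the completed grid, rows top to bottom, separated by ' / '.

2 1 6 4 3 5 / 5 6 1 3 2 4 / 6 5 2 1 4 3 / 1 3 4 6 5 2 / 3 4 5 2 1 6 / 4 2 3 5 6 1

Cage m is a single given cell; hence r2c2 = 6.
O is a freebie, which forces r5c2 = 4.
Cage n is a single given cell; hence r5c6 = 6.
The only place for 4 in row 2 is r2c6.
In row 2, 5 can only go at r2c1, so r2c1 = 5.
In row 1, 5 can only go at r1c6, so r1c6 = 5.
Row 1 needs a 3, and only r1c5 is open for it.
Cage a needs two cells with product 6, which forces r2c5 = 2.
Column 5 now contains 2, so r5c5 = 1.
Column 5 already has 1, so r6c5 = 6.
Row 2 now contains 2, which forces r2c3 = 1.
Row 2 already has 1, leaving r2c4 = 3.
Cage h's pair has product 2; hence r3c3 = 2.
Row 3 already has 2, so r3c6 = 3.
Cage b's pair has product 3, which forces r4c1 = 1.
Row 4 already has 1, leaving r4c4 = 6.
Column 6 now contains 3, leaving r4c6 = 2.
Row 5 already has 1, which forces r5c1 = 3.
Column 3 already has 2, so r5c3 = 5.
Row 5 now contains 5, which forces r5c4 = 2.
Cage e needs product 6; hence r6c6 = 1.
1 is placed in column 1, which forces r1c1 = 2.
Cage j has product 10; hence r1c2 = 1.
Cage i needs two cells with product 24, so r1c3 = 6.
Column 4 now contains 6, so r1c4 = 4.
Cage g has product 360; hence r3c1 = 6.
Row 3 now contains 3, which forces r3c2 = 5.
Column 4 now contains 6; hence r3c4 = 1.
5 is placed in row 3, leaving r3c5 = 4.
Cage g needs product 360, so r4c2 = 3.
Row 4 now contains 6, leaving r4c3 = 4.
Column 5 already has 4; hence r4c5 = 5.
Column 1 now contains 2, leaving r6c1 = 4.
Column 2 now contains 3, which forces r6c2 = 2.
Column 3 now contains 4, so r6c3 = 3.
Column 4 already has 4, leaving r6c4 = 5.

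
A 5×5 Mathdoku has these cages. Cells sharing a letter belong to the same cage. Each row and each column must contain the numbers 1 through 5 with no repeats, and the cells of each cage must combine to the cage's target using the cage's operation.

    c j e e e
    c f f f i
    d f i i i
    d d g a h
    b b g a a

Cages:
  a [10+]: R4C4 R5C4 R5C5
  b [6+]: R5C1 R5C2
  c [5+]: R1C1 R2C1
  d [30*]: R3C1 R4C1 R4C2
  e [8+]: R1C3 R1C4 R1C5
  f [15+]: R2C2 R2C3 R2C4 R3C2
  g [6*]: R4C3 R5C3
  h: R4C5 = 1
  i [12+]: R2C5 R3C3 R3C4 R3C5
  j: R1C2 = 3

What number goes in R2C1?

J is a freebie, so R1C2 = 3.
Cage h is a single given cell, so R4C5 = 1.
Row 1 needs a 4, and only R1C1 is open for it.
Cage c needs two cells with sum 5, so R2C1 = 1.
Row 4 needs a 4, and only R4C4 is open for it.
Row 5 needs a 3, and only R5C3 is open for it.
3 is placed in column 3, so R4C3 = 2.
Cage d needs product 30; hence R3C1 = 2.
Cage d has product 30, which forces R4C1 = 3.
Row 4 now contains 2, so R4C2 = 5.
Column 1 now contains 2, which forces R5C1 = 5.
5 is placed in row 5, leaving R5C5 = 4.
Column 2 now contains 5, which forces R2C2 = 2.
Cage f has sum 15, so R2C3 = 4.
Cage f needs sum 15; hence R2C4 = 5.
Row 2 already has 2, leaving R2C5 = 3.
Column 2 now contains 5, so R3C2 = 4.
Column 3 already has 4, which forces R3C3 = 1.
Row 3 already has 1, so R3C4 = 3.
Cage i has sum 12; hence R3C5 = 5.
Row 5 now contains 4; hence R5C2 = 1.
Cage a needs sum 10, leaving R5C4 = 2.
Column 3 now contains 1, which forces R1C3 = 5.
2 is placed in column 4, so R1C4 = 1.
5 is placed in column 5; hence R1C5 = 2.
Filled in: 4 3 5 1 2 / 1 2 4 5 3 / 2 4 1 3 5 / 3 5 2 4 1 / 5 1 3 2 4.

1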